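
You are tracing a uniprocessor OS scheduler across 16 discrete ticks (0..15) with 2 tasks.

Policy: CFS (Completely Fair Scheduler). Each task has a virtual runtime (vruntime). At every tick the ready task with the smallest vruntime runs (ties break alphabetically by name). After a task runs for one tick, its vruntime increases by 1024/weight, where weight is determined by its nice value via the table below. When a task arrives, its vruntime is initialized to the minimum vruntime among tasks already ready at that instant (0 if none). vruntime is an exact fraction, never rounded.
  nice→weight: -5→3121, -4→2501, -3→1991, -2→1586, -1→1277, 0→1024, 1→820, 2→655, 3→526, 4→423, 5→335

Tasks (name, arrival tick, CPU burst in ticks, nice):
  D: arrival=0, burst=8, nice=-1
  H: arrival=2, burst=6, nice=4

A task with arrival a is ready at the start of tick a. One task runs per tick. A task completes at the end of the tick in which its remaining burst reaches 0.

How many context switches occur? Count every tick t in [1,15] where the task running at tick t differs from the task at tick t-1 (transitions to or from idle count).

context switches = 6

t=0: vr[D=0] → run D
t=1: vr[D=1024/1277] → run D
t=2: vr[D=2048/1277 H=2048/1277] → run D
t=3: vr[D=3072/1277 H=2048/1277] → run H
t=4: vr[D=3072/1277 H=2173952/540171] → run D
t=5: vr[D=4096/1277 H=2173952/540171] → run D
t=6: vr[D=5120/1277 H=2173952/540171] → run D
t=7: vr[D=6144/1277 H=2173952/540171] → run H
t=8: vr[D=6144/1277 H=3481600/540171] → run D
t=9: vr[D=7168/1277 H=3481600/540171] → run D
t=10: vr[H=3481600/540171] → run H
t=11: vr[H=1596416/180057] → run H
t=12: vr[H=6096896/540171] → run H
t=13: vr[H=7404544/540171] → run H
t=14: (idle)
t=15: (idle)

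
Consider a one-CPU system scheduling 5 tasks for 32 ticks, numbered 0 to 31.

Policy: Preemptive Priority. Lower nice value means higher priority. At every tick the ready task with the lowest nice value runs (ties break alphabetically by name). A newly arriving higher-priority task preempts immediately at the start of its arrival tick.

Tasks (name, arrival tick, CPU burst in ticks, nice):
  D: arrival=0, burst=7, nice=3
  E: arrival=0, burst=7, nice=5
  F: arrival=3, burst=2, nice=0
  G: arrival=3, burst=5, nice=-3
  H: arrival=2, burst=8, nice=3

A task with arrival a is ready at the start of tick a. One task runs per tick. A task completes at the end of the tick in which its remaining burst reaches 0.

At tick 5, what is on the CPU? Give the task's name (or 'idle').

running at tick 5 = G

t=0: ready={D,E} → run D
t=1: ready={D,E} → run D
t=2: ready={D,E,H} → run D
t=3: ready={D,E,F,G,H} → run G
t=4: ready={D,E,F,G,H} → run G
t=5: ready={D,E,F,G,H} → run G
t=6: ready={D,E,F,G,H} → run G
t=7: ready={D,E,F,G,H} → run G
t=8: ready={D,E,F,H} → run F
t=9: ready={D,E,F,H} → run F
t=10: ready={D,E,H} → run D
t=11: ready={D,E,H} → run D
t=12: ready={D,E,H} → run D
t=13: ready={D,E,H} → run D
t=14: ready={E,H} → run H
t=15: ready={E,H} → run H
t=16: ready={E,H} → run H
t=17: ready={E,H} → run H
t=18: ready={E,H} → run H
t=19: ready={E,H} → run H
t=20: ready={E,H} → run H
t=21: ready={E,H} → run H
t=22: ready={E} → run E
t=23: ready={E} → run E
t=24: ready={E} → run E
t=25: ready={E} → run E
t=26: ready={E} → run E
t=27: ready={E} → run E
t=28: ready={E} → run E
t=29: (idle)
t=30: (idle)
t=31: (idle)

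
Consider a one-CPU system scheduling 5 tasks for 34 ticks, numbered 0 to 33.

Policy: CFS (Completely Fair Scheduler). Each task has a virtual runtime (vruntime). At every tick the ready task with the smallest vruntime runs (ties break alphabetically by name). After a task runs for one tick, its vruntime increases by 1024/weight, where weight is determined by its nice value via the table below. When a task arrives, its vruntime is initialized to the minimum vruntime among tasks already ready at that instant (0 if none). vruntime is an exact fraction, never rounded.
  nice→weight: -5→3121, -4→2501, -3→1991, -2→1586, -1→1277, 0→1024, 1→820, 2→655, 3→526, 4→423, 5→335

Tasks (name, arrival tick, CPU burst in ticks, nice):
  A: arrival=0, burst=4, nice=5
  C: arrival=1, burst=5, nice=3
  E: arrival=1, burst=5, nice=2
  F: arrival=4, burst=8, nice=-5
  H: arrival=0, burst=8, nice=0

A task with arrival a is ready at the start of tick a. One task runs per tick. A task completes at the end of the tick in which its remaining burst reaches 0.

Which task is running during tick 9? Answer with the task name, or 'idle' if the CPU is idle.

running at tick 9 = C

t=0: vr[A=0 H=0] → run A
t=1: vr[A=1024/335 C=0 E=0 H=0] → run C
t=2: vr[A=1024/335 C=512/263 E=0 H=0] → run E
t=3: vr[A=1024/335 C=512/263 E=1024/655 H=0] → run H
t=4: vr[A=1024/335 C=512/263 E=1024/655 F=1 H=1] → run F
t=5: vr[A=1024/335 C=512/263 E=1024/655 F=4145/3121 H=1] → run H
t=6: vr[A=1024/335 C=512/263 E=1024/655 F=4145/3121 H=2] → run F
t=7: vr[A=1024/335 C=512/263 E=1024/655 F=5169/3121 H=2] → run E
t=8: vr[A=1024/335 C=512/263 E=2048/655 F=5169/3121 H=2] → run F
t=9: vr[A=1024/335 C=512/263 E=2048/655 F=6193/3121 H=2] → run C
t=10: vr[A=1024/335 C=1024/263 E=2048/655 F=6193/3121 H=2] → run F
t=11: vr[A=1024/335 C=1024/263 E=2048/655 F=7217/3121 H=2] → run H
t=12: vr[A=1024/335 C=1024/263 E=2048/655 F=7217/3121 H=3] → run F
t=13: vr[A=1024/335 C=1024/263 E=2048/655 F=8241/3121 H=3] → run F
t=14: vr[A=1024/335 C=1024/263 E=2048/655 F=9265/3121 H=3] → run F
t=15: vr[A=1024/335 C=1024/263 E=2048/655 F=10289/3121 H=3] → run H
t=16: vr[A=1024/335 C=1024/263 E=2048/655 F=10289/3121 H=4] → run A
t=17: vr[A=2048/335 C=1024/263 E=2048/655 F=10289/3121 H=4] → run E
t=18: vr[A=2048/335 C=1024/263 E=3072/655 F=10289/3121 H=4] → run F
t=19: vr[A=2048/335 C=1024/263 E=3072/655 H=4] → run C
t=20: vr[A=2048/335 C=1536/263 E=3072/655 H=4] → run H
t=21: vr[A=2048/335 C=1536/263 E=3072/655 H=5] → run E
t=22: vr[A=2048/335 C=1536/263 E=4096/655 H=5] → run H
t=23: vr[A=2048/335 C=1536/263 E=4096/655 H=6] → run C
t=24: vr[A=2048/335 C=2048/263 E=4096/655 H=6] → run H
t=25: vr[A=2048/335 C=2048/263 E=4096/655 H=7] → run A
t=26: vr[A=3072/335 C=2048/263 E=4096/655 H=7] → run E
t=27: vr[A=3072/335 C=2048/263 H=7] → run H
t=28: vr[A=3072/335 C=2048/263] → run C
t=29: vr[A=3072/335] → run A
t=30: (idle)
t=31: (idle)
t=32: (idle)
t=33: (idle)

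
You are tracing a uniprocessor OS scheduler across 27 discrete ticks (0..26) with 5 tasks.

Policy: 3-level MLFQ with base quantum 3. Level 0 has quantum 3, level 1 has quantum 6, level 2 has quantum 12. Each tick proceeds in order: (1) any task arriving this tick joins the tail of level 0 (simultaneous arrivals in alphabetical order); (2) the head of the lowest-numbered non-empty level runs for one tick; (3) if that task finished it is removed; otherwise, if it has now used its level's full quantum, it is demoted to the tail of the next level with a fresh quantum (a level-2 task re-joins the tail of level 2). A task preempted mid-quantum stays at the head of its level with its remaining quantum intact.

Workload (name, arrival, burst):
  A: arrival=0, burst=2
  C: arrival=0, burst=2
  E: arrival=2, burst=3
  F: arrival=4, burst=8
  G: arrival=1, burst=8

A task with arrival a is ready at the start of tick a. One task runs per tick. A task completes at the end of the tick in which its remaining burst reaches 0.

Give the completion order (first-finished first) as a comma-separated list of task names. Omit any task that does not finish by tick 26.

t=0: L0/L1/L2 = AC/-/- → run A
t=1: L0/L1/L2 = ACG/-/- → run A
t=2: L0/L1/L2 = CGE/-/- → run C
t=3: L0/L1/L2 = CGE/-/- → run C
t=4: L0/L1/L2 = GEF/-/- → run G
t=5: L0/L1/L2 = GEF/-/- → run G
t=6: L0/L1/L2 = GEF/-/- → run G
t=7: L0/L1/L2 = EF/G/- → run E
t=8: L0/L1/L2 = EF/G/- → run E
t=9: L0/L1/L2 = EF/G/- → run E
t=10: L0/L1/L2 = F/G/- → run F
t=11: L0/L1/L2 = F/G/- → run F
t=12: L0/L1/L2 = F/G/- → run F
t=13: L0/L1/L2 = -/GF/- → run G
t=14: L0/L1/L2 = -/GF/- → run G
t=15: L0/L1/L2 = -/GF/- → run G
t=16: L0/L1/L2 = -/GF/- → run G
t=17: L0/L1/L2 = -/GF/- → run G
t=18: L0/L1/L2 = -/F/- → run F
t=19: L0/L1/L2 = -/F/- → run F
t=20: L0/L1/L2 = -/F/- → run F
t=21: L0/L1/L2 = -/F/- → run F
t=22: L0/L1/L2 = -/F/- → run F
t=23: (idle)
t=24: (idle)
t=25: (idle)
t=26: (idle)

completion order = A, C, E, G, F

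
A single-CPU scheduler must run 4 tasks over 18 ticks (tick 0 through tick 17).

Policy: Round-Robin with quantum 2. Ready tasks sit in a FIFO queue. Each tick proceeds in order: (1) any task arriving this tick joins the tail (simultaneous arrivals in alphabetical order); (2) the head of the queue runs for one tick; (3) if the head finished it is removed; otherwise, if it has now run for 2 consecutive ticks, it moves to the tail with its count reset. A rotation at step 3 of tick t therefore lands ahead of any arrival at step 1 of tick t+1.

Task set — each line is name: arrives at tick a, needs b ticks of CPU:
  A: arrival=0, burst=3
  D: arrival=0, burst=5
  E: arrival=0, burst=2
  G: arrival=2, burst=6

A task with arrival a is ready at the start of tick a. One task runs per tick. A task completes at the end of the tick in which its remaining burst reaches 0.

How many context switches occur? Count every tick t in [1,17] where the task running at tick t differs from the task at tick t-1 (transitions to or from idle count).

t=0: queue=[A,D,E] q_used=0 → run A
t=1: queue=[A,D,E] q_used=1 → run A
t=2: queue=[D,E,A,G] q_used=0 → run D
t=3: queue=[D,E,A,G] q_used=1 → run D
t=4: queue=[E,A,G,D] q_used=0 → run E
t=5: queue=[E,A,G,D] q_used=1 → run E
t=6: queue=[A,G,D] q_used=0 → run A
t=7: queue=[G,D] q_used=0 → run G
t=8: queue=[G,D] q_used=1 → run G
t=9: queue=[D,G] q_used=0 → run D
t=10: queue=[D,G] q_used=1 → run D
t=11: queue=[G,D] q_used=0 → run G
t=12: queue=[G,D] q_used=1 → run G
t=13: queue=[D,G] q_used=0 → run D
t=14: queue=[G] q_used=0 → run G
t=15: queue=[G] q_used=1 → run G
t=16: (idle)
t=17: (idle)

context switches = 9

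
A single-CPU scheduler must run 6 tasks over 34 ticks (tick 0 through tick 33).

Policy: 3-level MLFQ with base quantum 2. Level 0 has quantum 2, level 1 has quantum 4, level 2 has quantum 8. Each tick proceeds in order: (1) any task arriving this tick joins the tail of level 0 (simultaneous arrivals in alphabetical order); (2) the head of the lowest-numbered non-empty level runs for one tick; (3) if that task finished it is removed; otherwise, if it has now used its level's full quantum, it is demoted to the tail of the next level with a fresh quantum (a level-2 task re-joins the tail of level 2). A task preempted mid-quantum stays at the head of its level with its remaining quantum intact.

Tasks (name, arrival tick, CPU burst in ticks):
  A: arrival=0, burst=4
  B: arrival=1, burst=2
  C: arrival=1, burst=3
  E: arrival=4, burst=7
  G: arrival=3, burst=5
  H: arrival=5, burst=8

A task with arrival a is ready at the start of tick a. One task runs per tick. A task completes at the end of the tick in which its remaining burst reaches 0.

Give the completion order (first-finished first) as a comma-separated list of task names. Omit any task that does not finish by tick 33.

completion order = B, A, C, G, E, H

t=0: L0/L1/L2 = A/-/- → run A
t=1: L0/L1/L2 = ABC/-/- → run A
t=2: L0/L1/L2 = BC/A/- → run B
t=3: L0/L1/L2 = BCG/A/- → run B
t=4: L0/L1/L2 = CGE/A/- → run C
t=5: L0/L1/L2 = CGEH/A/- → run C
t=6: L0/L1/L2 = GEH/AC/- → run G
t=7: L0/L1/L2 = GEH/AC/- → run G
t=8: L0/L1/L2 = EH/ACG/- → run E
t=9: L0/L1/L2 = EH/ACG/- → run E
t=10: L0/L1/L2 = H/ACGE/- → run H
t=11: L0/L1/L2 = H/ACGE/- → run H
t=12: L0/L1/L2 = -/ACGEH/- → run A
t=13: L0/L1/L2 = -/ACGEH/- → run A
t=14: L0/L1/L2 = -/CGEH/- → run C
t=15: L0/L1/L2 = -/GEH/- → run G
t=16: L0/L1/L2 = -/GEH/- → run G
t=17: L0/L1/L2 = -/GEH/- → run G
t=18: L0/L1/L2 = -/EH/- → run E
t=19: L0/L1/L2 = -/EH/- → run E
t=20: L0/L1/L2 = -/EH/- → run E
t=21: L0/L1/L2 = -/EH/- → run E
t=22: L0/L1/L2 = -/H/E → run H
t=23: L0/L1/L2 = -/H/E → run H
t=24: L0/L1/L2 = -/H/E → run H
t=25: L0/L1/L2 = -/H/E → run H
t=26: L0/L1/L2 = -/-/EH → run E
t=27: L0/L1/L2 = -/-/H → run H
t=28: L0/L1/L2 = -/-/H → run H
t=29: (idle)
t=30: (idle)
t=31: (idle)
t=32: (idle)
t=33: (idle)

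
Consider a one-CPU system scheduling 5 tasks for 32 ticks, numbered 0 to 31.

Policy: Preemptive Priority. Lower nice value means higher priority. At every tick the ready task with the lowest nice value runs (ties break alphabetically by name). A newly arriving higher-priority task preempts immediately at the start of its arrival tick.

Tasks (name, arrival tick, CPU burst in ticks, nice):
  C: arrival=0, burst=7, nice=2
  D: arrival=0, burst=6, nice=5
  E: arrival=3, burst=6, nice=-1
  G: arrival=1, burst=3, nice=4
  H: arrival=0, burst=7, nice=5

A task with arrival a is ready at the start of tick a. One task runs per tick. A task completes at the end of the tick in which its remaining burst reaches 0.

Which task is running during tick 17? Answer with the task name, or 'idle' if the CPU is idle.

t=0: ready={C,D,H} → run C
t=1: ready={C,D,G,H} → run C
t=2: ready={C,D,G,H} → run C
t=3: ready={C,D,E,G,H} → run E
t=4: ready={C,D,E,G,H} → run E
t=5: ready={C,D,E,G,H} → run E
t=6: ready={C,D,E,G,H} → run E
t=7: ready={C,D,E,G,H} → run E
t=8: ready={C,D,E,G,H} → run E
t=9: ready={C,D,G,H} → run C
t=10: ready={C,D,G,H} → run C
t=11: ready={C,D,G,H} → run C
t=12: ready={C,D,G,H} → run C
t=13: ready={D,G,H} → run G
t=14: ready={D,G,H} → run G
t=15: ready={D,G,H} → run G
t=16: ready={D,H} → run D
t=17: ready={D,H} → run D
t=18: ready={D,H} → run D
t=19: ready={D,H} → run D
t=20: ready={D,H} → run D
t=21: ready={D,H} → run D
t=22: ready={H} → run H
t=23: ready={H} → run H
t=24: ready={H} → run H
t=25: ready={H} → run H
t=26: ready={H} → run H
t=27: ready={H} → run H
t=28: ready={H} → run H
t=29: (idle)
t=30: (idle)
t=31: (idle)

running at tick 17 = D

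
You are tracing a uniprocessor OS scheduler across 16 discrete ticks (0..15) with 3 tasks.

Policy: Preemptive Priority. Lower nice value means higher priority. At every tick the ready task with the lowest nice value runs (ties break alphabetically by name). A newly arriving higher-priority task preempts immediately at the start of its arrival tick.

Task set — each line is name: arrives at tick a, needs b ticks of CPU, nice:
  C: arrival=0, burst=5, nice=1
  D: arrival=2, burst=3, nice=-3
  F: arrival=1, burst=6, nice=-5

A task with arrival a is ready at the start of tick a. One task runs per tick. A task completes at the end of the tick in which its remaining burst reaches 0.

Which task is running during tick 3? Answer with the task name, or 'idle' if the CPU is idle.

t=0: ready={C} → run C
t=1: ready={C,F} → run F
t=2: ready={C,D,F} → run F
t=3: ready={C,D,F} → run F
t=4: ready={C,D,F} → run F
t=5: ready={C,D,F} → run F
t=6: ready={C,D,F} → run F
t=7: ready={C,D} → run D
t=8: ready={C,D} → run D
t=9: ready={C,D} → run D
t=10: ready={C} → run C
t=11: ready={C} → run C
t=12: ready={C} → run C
t=13: ready={C} → run C
t=14: (idle)
t=15: (idle)

running at tick 3 = F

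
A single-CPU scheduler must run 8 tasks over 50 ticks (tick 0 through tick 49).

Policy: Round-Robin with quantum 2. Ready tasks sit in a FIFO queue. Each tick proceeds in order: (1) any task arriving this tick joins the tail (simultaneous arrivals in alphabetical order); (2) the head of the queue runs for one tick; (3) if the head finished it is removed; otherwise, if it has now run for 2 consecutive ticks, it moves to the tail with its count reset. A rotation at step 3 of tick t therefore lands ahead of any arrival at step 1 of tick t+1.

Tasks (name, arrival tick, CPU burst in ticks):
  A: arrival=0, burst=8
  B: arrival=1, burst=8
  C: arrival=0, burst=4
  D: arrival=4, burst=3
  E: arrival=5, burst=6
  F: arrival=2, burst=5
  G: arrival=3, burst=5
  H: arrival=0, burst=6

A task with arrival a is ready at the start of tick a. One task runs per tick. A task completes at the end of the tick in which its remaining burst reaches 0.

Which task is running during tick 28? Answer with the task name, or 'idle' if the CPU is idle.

running at tick 28 = G

t=0: queue=[A,C,H] q_used=0 → run A
t=1: queue=[A,C,H,B] q_used=1 → run A
t=2: queue=[C,H,B,A,F] q_used=0 → run C
t=3: queue=[C,H,B,A,F,G] q_used=1 → run C
t=4: queue=[H,B,A,F,G,C,D] q_used=0 → run H
t=5: queue=[H,B,A,F,G,C,D,E] q_used=1 → run H
t=6: queue=[B,A,F,G,C,D,E,H] q_used=0 → run B
t=7: queue=[B,A,F,G,C,D,E,H] q_used=1 → run B
t=8: queue=[A,F,G,C,D,E,H,B] q_used=0 → run A
t=9: queue=[A,F,G,C,D,E,H,B] q_used=1 → run A
t=10: queue=[F,G,C,D,E,H,B,A] q_used=0 → run F
t=11: queue=[F,G,C,D,E,H,B,A] q_used=1 → run F
t=12: queue=[G,C,D,E,H,B,A,F] q_used=0 → run G
t=13: queue=[G,C,D,E,H,B,A,F] q_used=1 → run G
t=14: queue=[C,D,E,H,B,A,F,G] q_used=0 → run C
t=15: queue=[C,D,E,H,B,A,F,G] q_used=1 → run C
t=16: queue=[D,E,H,B,A,F,G] q_used=0 → run D
t=17: queue=[D,E,H,B,A,F,G] q_used=1 → run D
t=18: queue=[E,H,B,A,F,G,D] q_used=0 → run E
t=19: queue=[E,H,B,A,F,G,D] q_used=1 → run E
t=20: queue=[H,B,A,F,G,D,E] q_used=0 → run H
t=21: queue=[H,B,A,F,G,D,E] q_used=1 → run H
t=22: queue=[B,A,F,G,D,E,H] q_used=0 → run B
t=23: queue=[B,A,F,G,D,E,H] q_used=1 → run B
t=24: queue=[A,F,G,D,E,H,B] q_used=0 → run A
t=25: queue=[A,F,G,D,E,H,B] q_used=1 → run A
t=26: queue=[F,G,D,E,H,B,A] q_used=0 → run F
t=27: queue=[F,G,D,E,H,B,A] q_used=1 → run F
t=28: queue=[G,D,E,H,B,A,F] q_used=0 → run G
t=29: queue=[G,D,E,H,B,A,F] q_used=1 → run G
t=30: queue=[D,E,H,B,A,F,G] q_used=0 → run D
t=31: queue=[E,H,B,A,F,G] q_used=0 → run E
t=32: queue=[E,H,B,A,F,G] q_used=1 → run E
t=33: queue=[H,B,A,F,G,E] q_used=0 → run H
t=34: queue=[H,B,A,F,G,E] q_used=1 → run H
t=35: queue=[B,A,F,G,E] q_used=0 → run B
t=36: queue=[B,A,F,G,E] q_used=1 → run B
t=37: queue=[A,F,G,E,B] q_used=0 → run A
t=38: queue=[A,F,G,E,B] q_used=1 → run A
t=39: queue=[F,G,E,B] q_used=0 → run F
t=40: queue=[G,E,B] q_used=0 → run G
t=41: queue=[E,B] q_used=0 → run E
t=42: queue=[E,B] q_used=1 → run E
t=43: queue=[B] q_used=0 → run B
t=44: queue=[B] q_used=1 → run B
t=45: (idle)
t=46: (idle)
t=47: (idle)
t=48: (idle)
t=49: (idle)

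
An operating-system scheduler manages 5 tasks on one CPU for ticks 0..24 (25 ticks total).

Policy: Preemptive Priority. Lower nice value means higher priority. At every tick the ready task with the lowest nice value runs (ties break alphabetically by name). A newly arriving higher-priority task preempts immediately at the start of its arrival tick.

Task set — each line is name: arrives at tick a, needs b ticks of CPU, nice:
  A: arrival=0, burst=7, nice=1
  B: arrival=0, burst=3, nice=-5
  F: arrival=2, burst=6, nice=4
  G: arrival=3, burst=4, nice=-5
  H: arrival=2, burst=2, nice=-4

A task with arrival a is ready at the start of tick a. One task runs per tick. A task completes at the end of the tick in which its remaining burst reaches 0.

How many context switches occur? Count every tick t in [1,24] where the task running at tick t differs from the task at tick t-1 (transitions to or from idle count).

context switches = 5

t=0: ready={A,B} → run B
t=1: ready={A,B} → run B
t=2: ready={A,B,F,H} → run B
t=3: ready={A,F,G,H} → run G
t=4: ready={A,F,G,H} → run G
t=5: ready={A,F,G,H} → run G
t=6: ready={A,F,G,H} → run G
t=7: ready={A,F,H} → run H
t=8: ready={A,F,H} → run H
t=9: ready={A,F} → run A
t=10: ready={A,F} → run A
t=11: ready={A,F} → run A
t=12: ready={A,F} → run A
t=13: ready={A,F} → run A
t=14: ready={A,F} → run A
t=15: ready={A,F} → run A
t=16: ready={F} → run F
t=17: ready={F} → run F
t=18: ready={F} → run F
t=19: ready={F} → run F
t=20: ready={F} → run F
t=21: ready={F} → run F
t=22: (idle)
t=23: (idle)
t=24: (idle)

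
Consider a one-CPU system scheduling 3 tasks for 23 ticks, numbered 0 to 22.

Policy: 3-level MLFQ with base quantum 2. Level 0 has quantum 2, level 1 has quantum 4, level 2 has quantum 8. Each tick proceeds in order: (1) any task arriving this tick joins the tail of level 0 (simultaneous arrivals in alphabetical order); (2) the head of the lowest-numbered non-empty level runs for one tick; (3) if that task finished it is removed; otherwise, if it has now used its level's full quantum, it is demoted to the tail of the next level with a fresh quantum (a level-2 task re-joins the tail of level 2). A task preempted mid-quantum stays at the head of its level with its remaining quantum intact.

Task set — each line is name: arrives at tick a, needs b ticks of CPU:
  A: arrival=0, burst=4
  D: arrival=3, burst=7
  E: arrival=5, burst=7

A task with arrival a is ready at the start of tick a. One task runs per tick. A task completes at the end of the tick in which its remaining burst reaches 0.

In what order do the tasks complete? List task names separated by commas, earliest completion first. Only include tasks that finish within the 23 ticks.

completion order = A, D, E

t=0: L0/L1/L2 = A/-/- → run A
t=1: L0/L1/L2 = A/-/- → run A
t=2: L0/L1/L2 = -/A/- → run A
t=3: L0/L1/L2 = D/A/- → run D
t=4: L0/L1/L2 = D/A/- → run D
t=5: L0/L1/L2 = E/AD/- → run E
t=6: L0/L1/L2 = E/AD/- → run E
t=7: L0/L1/L2 = -/ADE/- → run A
t=8: L0/L1/L2 = -/DE/- → run D
t=9: L0/L1/L2 = -/DE/- → run D
t=10: L0/L1/L2 = -/DE/- → run D
t=11: L0/L1/L2 = -/DE/- → run D
t=12: L0/L1/L2 = -/E/D → run E
t=13: L0/L1/L2 = -/E/D → run E
t=14: L0/L1/L2 = -/E/D → run E
t=15: L0/L1/L2 = -/E/D → run E
t=16: L0/L1/L2 = -/-/DE → run D
t=17: L0/L1/L2 = -/-/E → run E
t=18: (idle)
t=19: (idle)
t=20: (idle)
t=21: (idle)
t=22: (idle)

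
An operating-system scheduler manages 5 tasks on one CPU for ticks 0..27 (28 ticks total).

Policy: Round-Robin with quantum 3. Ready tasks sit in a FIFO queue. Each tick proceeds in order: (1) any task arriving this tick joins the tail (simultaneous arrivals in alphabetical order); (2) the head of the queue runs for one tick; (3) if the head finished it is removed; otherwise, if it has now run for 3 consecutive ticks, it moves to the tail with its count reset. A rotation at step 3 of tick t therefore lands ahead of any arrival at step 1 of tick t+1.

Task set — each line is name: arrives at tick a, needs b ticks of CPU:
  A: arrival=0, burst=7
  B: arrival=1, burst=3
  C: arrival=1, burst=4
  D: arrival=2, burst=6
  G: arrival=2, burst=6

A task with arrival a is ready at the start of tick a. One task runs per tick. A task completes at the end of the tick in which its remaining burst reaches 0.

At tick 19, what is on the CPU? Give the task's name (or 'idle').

t=0: queue=[A] q_used=0 → run A
t=1: queue=[A,B,C] q_used=1 → run A
t=2: queue=[A,B,C,D,G] q_used=2 → run A
t=3: queue=[B,C,D,G,A] q_used=0 → run B
t=4: queue=[B,C,D,G,A] q_used=1 → run B
t=5: queue=[B,C,D,G,A] q_used=2 → run B
t=6: queue=[C,D,G,A] q_used=0 → run C
t=7: queue=[C,D,G,A] q_used=1 → run C
t=8: queue=[C,D,G,A] q_used=2 → run C
t=9: queue=[D,G,A,C] q_used=0 → run D
t=10: queue=[D,G,A,C] q_used=1 → run D
t=11: queue=[D,G,A,C] q_used=2 → run D
t=12: queue=[G,A,C,D] q_used=0 → run G
t=13: queue=[G,A,C,D] q_used=1 → run G
t=14: queue=[G,A,C,D] q_used=2 → run G
t=15: queue=[A,C,D,G] q_used=0 → run A
t=16: queue=[A,C,D,G] q_used=1 → run A
t=17: queue=[A,C,D,G] q_used=2 → run A
t=18: queue=[C,D,G,A] q_used=0 → run C
t=19: queue=[D,G,A] q_used=0 → run D
t=20: queue=[D,G,A] q_used=1 → run D
t=21: queue=[D,G,A] q_used=2 → run D
t=22: queue=[G,A] q_used=0 → run G
t=23: queue=[G,A] q_used=1 → run G
t=24: queue=[G,A] q_used=2 → run G
t=25: queue=[A] q_used=0 → run A
t=26: (idle)
t=27: (idle)

running at tick 19 = D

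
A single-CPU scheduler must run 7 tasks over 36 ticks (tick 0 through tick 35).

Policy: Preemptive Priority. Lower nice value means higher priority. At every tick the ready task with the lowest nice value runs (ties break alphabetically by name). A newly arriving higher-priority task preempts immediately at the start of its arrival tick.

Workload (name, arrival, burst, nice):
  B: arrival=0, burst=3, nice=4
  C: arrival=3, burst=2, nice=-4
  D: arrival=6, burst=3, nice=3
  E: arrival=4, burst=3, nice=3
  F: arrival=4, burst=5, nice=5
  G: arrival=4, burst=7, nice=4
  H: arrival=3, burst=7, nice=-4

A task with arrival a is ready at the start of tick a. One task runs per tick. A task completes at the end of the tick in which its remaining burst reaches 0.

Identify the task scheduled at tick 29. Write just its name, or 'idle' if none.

running at tick 29 = F

t=0: ready={B} → run B
t=1: ready={B} → run B
t=2: ready={B} → run B
t=3: ready={C,H} → run C
t=4: ready={C,E,F,G,H} → run C
t=5: ready={E,F,G,H} → run H
t=6: ready={D,E,F,G,H} → run H
t=7: ready={D,E,F,G,H} → run H
t=8: ready={D,E,F,G,H} → run H
t=9: ready={D,E,F,G,H} → run H
t=10: ready={D,E,F,G,H} → run H
t=11: ready={D,E,F,G,H} → run H
t=12: ready={D,E,F,G} → run D
t=13: ready={D,E,F,G} → run D
t=14: ready={D,E,F,G} → run D
t=15: ready={E,F,G} → run E
t=16: ready={E,F,G} → run E
t=17: ready={E,F,G} → run E
t=18: ready={F,G} → run G
t=19: ready={F,G} → run G
t=20: ready={F,G} → run G
t=21: ready={F,G} → run G
t=22: ready={F,G} → run G
t=23: ready={F,G} → run G
t=24: ready={F,G} → run G
t=25: ready={F} → run F
t=26: ready={F} → run F
t=27: ready={F} → run F
t=28: ready={F} → run F
t=29: ready={F} → run F
t=30: (idle)
t=31: (idle)
t=32: (idle)
t=33: (idle)
t=34: (idle)
t=35: (idle)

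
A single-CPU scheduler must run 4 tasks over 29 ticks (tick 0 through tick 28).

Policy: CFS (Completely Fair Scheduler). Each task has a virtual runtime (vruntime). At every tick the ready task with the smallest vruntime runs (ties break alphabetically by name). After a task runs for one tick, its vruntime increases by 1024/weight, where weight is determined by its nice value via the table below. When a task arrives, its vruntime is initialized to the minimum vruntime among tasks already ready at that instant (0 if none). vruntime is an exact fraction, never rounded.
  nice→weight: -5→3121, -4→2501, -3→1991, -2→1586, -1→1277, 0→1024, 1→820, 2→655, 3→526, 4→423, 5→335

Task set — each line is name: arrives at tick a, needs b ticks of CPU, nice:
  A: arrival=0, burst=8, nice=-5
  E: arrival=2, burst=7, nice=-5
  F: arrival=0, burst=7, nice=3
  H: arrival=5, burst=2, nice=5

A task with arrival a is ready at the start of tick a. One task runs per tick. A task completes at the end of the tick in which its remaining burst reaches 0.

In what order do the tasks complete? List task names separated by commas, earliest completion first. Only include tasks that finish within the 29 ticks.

t=0: vr[A=0 F=0] → run A
t=1: vr[A=1024/3121 F=0] → run F
t=2: vr[A=1024/3121 E=1024/3121 F=512/263] → run A
t=3: vr[A=2048/3121 E=1024/3121 F=512/263] → run E
t=4: vr[A=2048/3121 E=2048/3121 F=512/263] → run A
t=5: vr[A=3072/3121 E=2048/3121 F=512/263 H=2048/3121] → run E
t=6: vr[A=3072/3121 E=3072/3121 F=512/263 H=2048/3121] → run H
t=7: vr[A=3072/3121 E=3072/3121 F=512/263 H=3881984/1045535] → run A
t=8: vr[A=4096/3121 E=3072/3121 F=512/263 H=3881984/1045535] → run E
t=9: vr[A=4096/3121 E=4096/3121 F=512/263 H=3881984/1045535] → run A
t=10: vr[A=5120/3121 E=4096/3121 F=512/263 H=3881984/1045535] → run E
t=11: vr[A=5120/3121 E=5120/3121 F=512/263 H=3881984/1045535] → run A
t=12: vr[A=6144/3121 E=5120/3121 F=512/263 H=3881984/1045535] → run E
t=13: vr[A=6144/3121 E=6144/3121 F=512/263 H=3881984/1045535] → run F
t=14: vr[A=6144/3121 E=6144/3121 F=1024/263 H=3881984/1045535] → run A
t=15: vr[A=7168/3121 E=6144/3121 F=1024/263 H=3881984/1045535] → run E
t=16: vr[A=7168/3121 E=7168/3121 F=1024/263 H=3881984/1045535] → run A
t=17: vr[E=7168/3121 F=1024/263 H=3881984/1045535] → run E
t=18: vr[F=1024/263 H=3881984/1045535] → run H
t=19: vr[F=1024/263] → run F
t=20: vr[F=1536/263] → run F
t=21: vr[F=2048/263] → run F
t=22: vr[F=2560/263] → run F
t=23: vr[F=3072/263] → run F
t=24: (idle)
t=25: (idle)
t=26: (idle)
t=27: (idle)
t=28: (idle)

completion order = A, E, H, F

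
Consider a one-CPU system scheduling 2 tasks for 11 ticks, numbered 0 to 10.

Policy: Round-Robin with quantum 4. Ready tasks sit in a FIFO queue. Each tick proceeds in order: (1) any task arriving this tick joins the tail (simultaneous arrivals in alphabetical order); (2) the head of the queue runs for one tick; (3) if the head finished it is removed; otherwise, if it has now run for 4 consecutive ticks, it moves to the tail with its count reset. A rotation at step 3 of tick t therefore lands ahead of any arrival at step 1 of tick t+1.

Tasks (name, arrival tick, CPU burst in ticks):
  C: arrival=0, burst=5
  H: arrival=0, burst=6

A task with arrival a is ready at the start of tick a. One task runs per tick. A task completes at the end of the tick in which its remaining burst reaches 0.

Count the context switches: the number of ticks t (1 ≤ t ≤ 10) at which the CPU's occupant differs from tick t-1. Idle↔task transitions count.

context switches = 3

t=0: queue=[C,H] q_used=0 → run C
t=1: queue=[C,H] q_used=1 → run C
t=2: queue=[C,H] q_used=2 → run C
t=3: queue=[C,H] q_used=3 → run C
t=4: queue=[H,C] q_used=0 → run H
t=5: queue=[H,C] q_used=1 → run H
t=6: queue=[H,C] q_used=2 → run H
t=7: queue=[H,C] q_used=3 → run H
t=8: queue=[C,H] q_used=0 → run C
t=9: queue=[H] q_used=0 → run H
t=10: queue=[H] q_used=1 → run H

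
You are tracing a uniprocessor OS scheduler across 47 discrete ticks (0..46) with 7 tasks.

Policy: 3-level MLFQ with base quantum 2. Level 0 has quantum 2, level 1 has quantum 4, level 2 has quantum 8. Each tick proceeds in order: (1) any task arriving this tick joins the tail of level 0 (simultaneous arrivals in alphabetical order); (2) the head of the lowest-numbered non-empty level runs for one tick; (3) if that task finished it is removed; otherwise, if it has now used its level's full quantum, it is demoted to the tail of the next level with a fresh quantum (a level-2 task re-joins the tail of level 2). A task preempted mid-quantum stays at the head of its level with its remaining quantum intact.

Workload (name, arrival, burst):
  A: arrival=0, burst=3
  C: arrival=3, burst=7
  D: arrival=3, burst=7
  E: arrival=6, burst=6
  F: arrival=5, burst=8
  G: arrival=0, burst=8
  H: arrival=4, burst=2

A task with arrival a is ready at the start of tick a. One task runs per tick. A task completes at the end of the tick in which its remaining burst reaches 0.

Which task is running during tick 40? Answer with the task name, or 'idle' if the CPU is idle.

t=0: L0/L1/L2 = AG/-/- → run A
t=1: L0/L1/L2 = AG/-/- → run A
t=2: L0/L1/L2 = G/A/- → run G
t=3: L0/L1/L2 = GCD/A/- → run G
t=4: L0/L1/L2 = CDH/AG/- → run C
t=5: L0/L1/L2 = CDHF/AG/- → run C
t=6: L0/L1/L2 = DHFE/AGC/- → run D
t=7: L0/L1/L2 = DHFE/AGC/- → run D
t=8: L0/L1/L2 = HFE/AGCD/- → run H
t=9: L0/L1/L2 = HFE/AGCD/- → run H
t=10: L0/L1/L2 = FE/AGCD/- → run F
t=11: L0/L1/L2 = FE/AGCD/- → run F
t=12: L0/L1/L2 = E/AGCDF/- → run E
t=13: L0/L1/L2 = E/AGCDF/- → run E
t=14: L0/L1/L2 = -/AGCDFE/- → run A
t=15: L0/L1/L2 = -/GCDFE/- → run G
t=16: L0/L1/L2 = -/GCDFE/- → run G
t=17: L0/L1/L2 = -/GCDFE/- → run G
t=18: L0/L1/L2 = -/GCDFE/- → run G
t=19: L0/L1/L2 = -/CDFE/G → run C
t=20: L0/L1/L2 = -/CDFE/G → run C
t=21: L0/L1/L2 = -/CDFE/G → run C
t=22: L0/L1/L2 = -/CDFE/G → run C
t=23: L0/L1/L2 = -/DFE/GC → run D
t=24: L0/L1/L2 = -/DFE/GC → run D
t=25: L0/L1/L2 = -/DFE/GC → run D
t=26: L0/L1/L2 = -/DFE/GC → run D
t=27: L0/L1/L2 = -/FE/GCD → run F
t=28: L0/L1/L2 = -/FE/GCD → run F
t=29: L0/L1/L2 = -/FE/GCD → run F
t=30: L0/L1/L2 = -/FE/GCD → run F
t=31: L0/L1/L2 = -/E/GCDF → run E
t=32: L0/L1/L2 = -/E/GCDF → run E
t=33: L0/L1/L2 = -/E/GCDF → run E
t=34: L0/L1/L2 = -/E/GCDF → run E
t=35: L0/L1/L2 = -/-/GCDF → run G
t=36: L0/L1/L2 = -/-/GCDF → run G
t=37: L0/L1/L2 = -/-/CDF → run C
t=38: L0/L1/L2 = -/-/DF → run D
t=39: L0/L1/L2 = -/-/F → run F
t=40: L0/L1/L2 = -/-/F → run F
t=41: (idle)
t=42: (idle)
t=43: (idle)
t=44: (idle)
t=45: (idle)
t=46: (idle)

running at tick 40 = F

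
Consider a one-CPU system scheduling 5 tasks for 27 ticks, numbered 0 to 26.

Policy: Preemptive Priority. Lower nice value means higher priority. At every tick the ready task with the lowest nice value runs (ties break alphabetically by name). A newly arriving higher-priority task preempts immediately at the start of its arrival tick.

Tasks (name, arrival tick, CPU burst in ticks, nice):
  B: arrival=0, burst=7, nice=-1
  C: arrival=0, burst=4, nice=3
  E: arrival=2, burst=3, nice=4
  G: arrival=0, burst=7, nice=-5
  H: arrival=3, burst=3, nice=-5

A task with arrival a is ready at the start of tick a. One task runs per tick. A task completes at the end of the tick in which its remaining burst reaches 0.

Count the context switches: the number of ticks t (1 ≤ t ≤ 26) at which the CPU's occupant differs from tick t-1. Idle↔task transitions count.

t=0: ready={B,C,G} → run G
t=1: ready={B,C,G} → run G
t=2: ready={B,C,E,G} → run G
t=3: ready={B,C,E,G,H} → run G
t=4: ready={B,C,E,G,H} → run G
t=5: ready={B,C,E,G,H} → run G
t=6: ready={B,C,E,G,H} → run G
t=7: ready={B,C,E,H} → run H
t=8: ready={B,C,E,H} → run H
t=9: ready={B,C,E,H} → run H
t=10: ready={B,C,E} → run B
t=11: ready={B,C,E} → run B
t=12: ready={B,C,E} → run B
t=13: ready={B,C,E} → run B
t=14: ready={B,C,E} → run B
t=15: ready={B,C,E} → run B
t=16: ready={B,C,E} → run B
t=17: ready={C,E} → run C
t=18: ready={C,E} → run C
t=19: ready={C,E} → run C
t=20: ready={C,E} → run C
t=21: ready={E} → run E
t=22: ready={E} → run E
t=23: ready={E} → run E
t=24: (idle)
t=25: (idle)
t=26: (idle)

context switches = 5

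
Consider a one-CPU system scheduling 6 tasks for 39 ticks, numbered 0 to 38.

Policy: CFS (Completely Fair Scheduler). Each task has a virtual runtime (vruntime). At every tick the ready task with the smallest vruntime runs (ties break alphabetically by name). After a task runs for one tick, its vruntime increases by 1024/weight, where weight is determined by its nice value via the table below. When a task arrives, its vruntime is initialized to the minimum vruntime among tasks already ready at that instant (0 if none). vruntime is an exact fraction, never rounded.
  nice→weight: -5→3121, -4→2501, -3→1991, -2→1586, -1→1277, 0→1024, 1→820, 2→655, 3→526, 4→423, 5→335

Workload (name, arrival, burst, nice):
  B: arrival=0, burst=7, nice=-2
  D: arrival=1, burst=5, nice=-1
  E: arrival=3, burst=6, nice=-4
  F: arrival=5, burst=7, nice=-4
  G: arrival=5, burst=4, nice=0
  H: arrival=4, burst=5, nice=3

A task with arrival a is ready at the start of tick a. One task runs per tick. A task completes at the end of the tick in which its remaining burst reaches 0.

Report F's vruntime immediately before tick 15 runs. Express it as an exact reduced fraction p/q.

t=0: vr[B=0] → run B
t=1: vr[B=512/793 D=512/793] → run B
t=2: vr[B=1024/793 D=512/793] → run D
t=3: vr[B=1024/793 D=1465856/1012661 E=1024/793] → run B
t=4: vr[B=1536/793 D=1465856/1012661 E=1024/793 H=1024/793] → run E
t=5: vr[B=1536/793 D=1465856/1012661 E=55296/32513 F=1024/793 G=1024/793 H=1024/793] → run F
t=6: vr[B=1536/793 D=1465856/1012661 E=55296/32513 F=55296/32513 G=1024/793 H=1024/793] → run G
t=7: vr[B=1536/793 D=1465856/1012661 E=55296/32513 F=55296/32513 G=1817/793 H=1024/793] → run H
t=8: vr[B=1536/793 D=1465856/1012661 E=55296/32513 F=55296/32513 G=1817/793 H=675328/208559] → run D
t=9: vr[B=1536/793 D=2277888/1012661 E=55296/32513 F=55296/32513 G=1817/793 H=675328/208559] → run E
t=10: vr[B=1536/793 D=2277888/1012661 E=68608/32513 F=55296/32513 G=1817/793 H=675328/208559] → run F
t=11: vr[B=1536/793 D=2277888/1012661 E=68608/32513 F=68608/32513 G=1817/793 H=675328/208559] → run B
t=12: vr[B=2048/793 D=2277888/1012661 E=68608/32513 F=68608/32513 G=1817/793 H=675328/208559] → run E
t=13: vr[B=2048/793 D=2277888/1012661 E=81920/32513 F=68608/32513 G=1817/793 H=675328/208559] → run F
t=14: vr[B=2048/793 D=2277888/1012661 E=81920/32513 F=81920/32513 G=1817/793 H=675328/208559] → run D
t=15: vr[B=2048/793 D=3089920/1012661 E=81920/32513 F=81920/32513 G=1817/793 H=675328/208559] → run G
t=16: vr[B=2048/793 D=3089920/1012661 E=81920/32513 F=81920/32513 G=2610/793 H=675328/208559] → run E
t=17: vr[B=2048/793 D=3089920/1012661 E=95232/32513 F=81920/32513 G=2610/793 H=675328/208559] → run F
t=18: vr[B=2048/793 D=3089920/1012661 E=95232/32513 F=95232/32513 G=2610/793 H=675328/208559] → run B
t=19: vr[B=2560/793 D=3089920/1012661 E=95232/32513 F=95232/32513 G=2610/793 H=675328/208559] → run E
t=20: vr[B=2560/793 D=3089920/1012661 E=108544/32513 F=95232/32513 G=2610/793 H=675328/208559] → run F
t=21: vr[B=2560/793 D=3089920/1012661 E=108544/32513 F=108544/32513 G=2610/793 H=675328/208559] → run D
t=22: vr[B=2560/793 D=3901952/1012661 E=108544/32513 F=108544/32513 G=2610/793 H=675328/208559] → run B
t=23: vr[B=3072/793 D=3901952/1012661 E=108544/32513 F=108544/32513 G=2610/793 H=675328/208559] → run H
t=24: vr[B=3072/793 D=3901952/1012661 E=108544/32513 F=108544/32513 G=2610/793 H=1081344/208559] → run G
t=25: vr[B=3072/793 D=3901952/1012661 E=108544/32513 F=108544/32513 G=3403/793 H=1081344/208559] → run E
t=26: vr[B=3072/793 D=3901952/1012661 F=108544/32513 G=3403/793 H=1081344/208559] → run F
t=27: vr[B=3072/793 D=3901952/1012661 F=121856/32513 G=3403/793 H=1081344/208559] → run F
t=28: vr[B=3072/793 D=3901952/1012661 G=3403/793 H=1081344/208559] → run D
t=29: vr[B=3072/793 G=3403/793 H=1081344/208559] → run B
t=30: vr[G=3403/793 H=1081344/208559] → run G
t=31: vr[H=1081344/208559] → run H
t=32: vr[H=1487360/208559] → run H
t=33: vr[H=1893376/208559] → run H
t=34: (idle)
t=35: (idle)
t=36: (idle)
t=37: (idle)
t=38: (idle)

vruntime(F, start of tick 15) = 81920/32513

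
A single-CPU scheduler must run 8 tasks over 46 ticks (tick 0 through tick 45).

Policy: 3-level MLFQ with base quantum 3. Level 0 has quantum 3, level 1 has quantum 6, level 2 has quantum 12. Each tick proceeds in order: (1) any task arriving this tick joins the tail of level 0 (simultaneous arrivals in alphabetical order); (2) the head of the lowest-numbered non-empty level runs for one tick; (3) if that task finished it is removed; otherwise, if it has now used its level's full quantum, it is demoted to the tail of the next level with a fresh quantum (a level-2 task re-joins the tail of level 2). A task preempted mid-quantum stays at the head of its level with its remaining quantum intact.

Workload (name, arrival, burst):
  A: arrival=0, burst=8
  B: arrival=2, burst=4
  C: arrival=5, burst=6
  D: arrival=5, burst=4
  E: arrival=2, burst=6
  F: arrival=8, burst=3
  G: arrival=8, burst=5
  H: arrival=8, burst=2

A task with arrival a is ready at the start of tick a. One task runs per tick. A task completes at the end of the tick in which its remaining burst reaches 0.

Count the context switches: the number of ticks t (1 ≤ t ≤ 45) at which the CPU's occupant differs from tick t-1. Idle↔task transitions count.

t=0: L0/L1/L2 = A/-/- → run A
t=1: L0/L1/L2 = A/-/- → run A
t=2: L0/L1/L2 = ABE/-/- → run A
t=3: L0/L1/L2 = BE/A/- → run B
t=4: L0/L1/L2 = BE/A/- → run B
t=5: L0/L1/L2 = BECD/A/- → run B
t=6: L0/L1/L2 = ECD/AB/- → run E
t=7: L0/L1/L2 = ECD/AB/- → run E
t=8: L0/L1/L2 = ECDFGH/AB/- → run E
t=9: L0/L1/L2 = CDFGH/ABE/- → run C
t=10: L0/L1/L2 = CDFGH/ABE/- → run C
t=11: L0/L1/L2 = CDFGH/ABE/- → run C
t=12: L0/L1/L2 = DFGH/ABEC/- → run D
t=13: L0/L1/L2 = DFGH/ABEC/- → run D
t=14: L0/L1/L2 = DFGH/ABEC/- → run D
t=15: L0/L1/L2 = FGH/ABECD/- → run F
t=16: L0/L1/L2 = FGH/ABECD/- → run F
t=17: L0/L1/L2 = FGH/ABECD/- → run F
t=18: L0/L1/L2 = GH/ABECD/- → run G
t=19: L0/L1/L2 = GH/ABECD/- → run G
t=20: L0/L1/L2 = GH/ABECD/- → run G
t=21: L0/L1/L2 = H/ABECDG/- → run H
t=22: L0/L1/L2 = H/ABECDG/- → run H
t=23: L0/L1/L2 = -/ABECDG/- → run A
t=24: L0/L1/L2 = -/ABECDG/- → run A
t=25: L0/L1/L2 = -/ABECDG/- → run A
t=26: L0/L1/L2 = -/ABECDG/- → run A
t=27: L0/L1/L2 = -/ABECDG/- → run A
t=28: L0/L1/L2 = -/BECDG/- → run B
t=29: L0/L1/L2 = -/ECDG/- → run E
t=30: L0/L1/L2 = -/ECDG/- → run E
t=31: L0/L1/L2 = -/ECDG/- → run E
t=32: L0/L1/L2 = -/CDG/- → run C
t=33: L0/L1/L2 = -/CDG/- → run C
t=34: L0/L1/L2 = -/CDG/- → run C
t=35: L0/L1/L2 = -/DG/- → run D
t=36: L0/L1/L2 = -/G/- → run G
t=37: L0/L1/L2 = -/G/- → run G
t=38: (idle)
t=39: (idle)
t=40: (idle)
t=41: (idle)
t=42: (idle)
t=43: (idle)
t=44: (idle)
t=45: (idle)

context switches = 14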